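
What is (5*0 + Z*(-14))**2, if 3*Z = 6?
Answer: 784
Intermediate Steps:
Z = 2 (Z = (1/3)*6 = 2)
(5*0 + Z*(-14))**2 = (5*0 + 2*(-14))**2 = (0 - 28)**2 = (-28)**2 = 784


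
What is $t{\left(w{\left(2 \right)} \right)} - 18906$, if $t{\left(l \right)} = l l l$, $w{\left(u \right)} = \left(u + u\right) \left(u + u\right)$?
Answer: $-14810$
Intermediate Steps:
$w{\left(u \right)} = 4 u^{2}$ ($w{\left(u \right)} = 2 u 2 u = 4 u^{2}$)
$t{\left(l \right)} = l^{3}$ ($t{\left(l \right)} = l^{2} l = l^{3}$)
$t{\left(w{\left(2 \right)} \right)} - 18906 = \left(4 \cdot 2^{2}\right)^{3} - 18906 = \left(4 \cdot 4\right)^{3} - 18906 = 16^{3} - 18906 = 4096 - 18906 = -14810$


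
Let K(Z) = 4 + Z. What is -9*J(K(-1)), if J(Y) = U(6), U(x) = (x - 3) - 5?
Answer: 18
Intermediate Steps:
U(x) = -8 + x (U(x) = (-3 + x) - 5 = -8 + x)
J(Y) = -2 (J(Y) = -8 + 6 = -2)
-9*J(K(-1)) = -9*(-2) = 18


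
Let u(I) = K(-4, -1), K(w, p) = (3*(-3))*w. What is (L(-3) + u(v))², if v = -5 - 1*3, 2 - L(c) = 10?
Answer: 784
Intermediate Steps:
K(w, p) = -9*w
L(c) = -8 (L(c) = 2 - 1*10 = 2 - 10 = -8)
v = -8 (v = -5 - 3 = -8)
u(I) = 36 (u(I) = -9*(-4) = 36)
(L(-3) + u(v))² = (-8 + 36)² = 28² = 784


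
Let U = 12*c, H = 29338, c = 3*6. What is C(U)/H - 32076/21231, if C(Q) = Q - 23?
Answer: -104105345/69208342 ≈ -1.5042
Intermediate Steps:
c = 18
U = 216 (U = 12*18 = 216)
C(Q) = -23 + Q
C(U)/H - 32076/21231 = (-23 + 216)/29338 - 32076/21231 = 193*(1/29338) - 32076*1/21231 = 193/29338 - 3564/2359 = -104105345/69208342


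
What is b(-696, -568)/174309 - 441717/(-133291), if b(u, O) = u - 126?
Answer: 25628561117/7744606973 ≈ 3.3092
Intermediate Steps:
b(u, O) = -126 + u
b(-696, -568)/174309 - 441717/(-133291) = (-126 - 696)/174309 - 441717/(-133291) = -822*1/174309 - 441717*(-1/133291) = -274/58103 + 441717/133291 = 25628561117/7744606973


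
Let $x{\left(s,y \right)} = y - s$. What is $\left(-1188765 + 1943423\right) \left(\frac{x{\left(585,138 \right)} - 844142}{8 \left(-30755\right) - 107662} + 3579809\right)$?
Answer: $\frac{477768866051368803}{176851} \approx 2.7015 \cdot 10^{12}$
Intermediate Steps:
$\left(-1188765 + 1943423\right) \left(\frac{x{\left(585,138 \right)} - 844142}{8 \left(-30755\right) - 107662} + 3579809\right) = \left(-1188765 + 1943423\right) \left(\frac{\left(138 - 585\right) - 844142}{8 \left(-30755\right) - 107662} + 3579809\right) = 754658 \left(\frac{\left(138 - 585\right) - 844142}{-246040 - 107662} + 3579809\right) = 754658 \left(\frac{-447 - 844142}{-353702} + 3579809\right) = 754658 \left(\left(-844589\right) \left(- \frac{1}{353702}\right) + 3579809\right) = 754658 \left(\frac{844589}{353702} + 3579809\right) = 754658 \cdot \frac{1266186447507}{353702} = \frac{477768866051368803}{176851}$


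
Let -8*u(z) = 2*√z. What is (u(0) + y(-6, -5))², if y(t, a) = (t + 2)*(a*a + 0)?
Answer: 10000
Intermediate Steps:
y(t, a) = a²*(2 + t) (y(t, a) = (2 + t)*(a² + 0) = (2 + t)*a² = a²*(2 + t))
u(z) = -√z/4
(u(0) + y(-6, -5))² = (-√0/4 + (-5)²*(2 - 6))² = (-¼*0 + 25*(-4))² = (0 - 100)² = (-100)² = 10000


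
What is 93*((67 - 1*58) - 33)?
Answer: -2232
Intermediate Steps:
93*((67 - 1*58) - 33) = 93*((67 - 58) - 33) = 93*(9 - 33) = 93*(-24) = -2232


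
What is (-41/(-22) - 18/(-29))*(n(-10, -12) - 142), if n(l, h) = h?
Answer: -11095/29 ≈ -382.59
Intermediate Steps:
(-41/(-22) - 18/(-29))*(n(-10, -12) - 142) = (-41/(-22) - 18/(-29))*(-12 - 142) = (-41*(-1/22) - 18*(-1/29))*(-154) = (41/22 + 18/29)*(-154) = (1585/638)*(-154) = -11095/29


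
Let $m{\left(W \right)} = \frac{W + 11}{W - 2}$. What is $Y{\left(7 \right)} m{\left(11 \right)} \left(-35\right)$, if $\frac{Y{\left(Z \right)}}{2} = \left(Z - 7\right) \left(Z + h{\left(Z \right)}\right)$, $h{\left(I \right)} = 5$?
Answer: $0$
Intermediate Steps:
$m{\left(W \right)} = \frac{11 + W}{-2 + W}$
$Y{\left(Z \right)} = 2 \left(-7 + Z\right) \left(5 + Z\right)$ ($Y{\left(Z \right)} = 2 \left(Z - 7\right) \left(Z + 5\right) = 2 \left(-7 + Z\right) \left(5 + Z\right)$)
$Y{\left(7 \right)} m{\left(11 \right)} \left(-35\right) = \left(-70 - 28 + 2 \cdot 7^{2}\right) \frac{11 + 11}{-2 + 11} \left(-35\right) = \left(-70 - 28 + 2 \cdot 49\right) \frac{1}{9} \cdot 22 \left(-35\right) = \left(-70 - 28 + 98\right) \frac{1}{9} \cdot 22 \left(-35\right) = 0 \cdot \frac{22}{9} \left(-35\right) = 0 \left(-35\right) = 0$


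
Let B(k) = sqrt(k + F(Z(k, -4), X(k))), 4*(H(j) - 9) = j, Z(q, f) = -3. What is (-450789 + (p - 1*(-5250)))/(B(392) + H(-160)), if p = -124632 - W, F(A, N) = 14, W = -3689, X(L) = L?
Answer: 17560942/555 + 566482*sqrt(406)/555 ≈ 52208.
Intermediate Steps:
H(j) = 9 + j/4
p = -120943 (p = -124632 - 1*(-3689) = -124632 + 3689 = -120943)
B(k) = sqrt(14 + k) (B(k) = sqrt(k + 14) = sqrt(14 + k))
(-450789 + (p - 1*(-5250)))/(B(392) + H(-160)) = (-450789 + (-120943 - 1*(-5250)))/(sqrt(14 + 392) + (9 + (1/4)*(-160))) = (-450789 + (-120943 + 5250))/(sqrt(406) + (9 - 40)) = (-450789 - 115693)/(sqrt(406) - 31) = -566482/(-31 + sqrt(406))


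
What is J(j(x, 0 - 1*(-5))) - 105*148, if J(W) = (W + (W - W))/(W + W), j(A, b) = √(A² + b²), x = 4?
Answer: -31079/2 ≈ -15540.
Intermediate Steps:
J(W) = ½ (J(W) = (W + 0)/((2*W)) = W*(1/(2*W)) = ½)
J(j(x, 0 - 1*(-5))) - 105*148 = ½ - 105*148 = ½ - 15540 = -31079/2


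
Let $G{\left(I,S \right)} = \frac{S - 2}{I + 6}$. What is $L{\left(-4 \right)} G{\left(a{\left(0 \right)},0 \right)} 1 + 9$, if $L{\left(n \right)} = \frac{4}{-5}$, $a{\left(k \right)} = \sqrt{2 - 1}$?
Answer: $\frac{323}{35} \approx 9.2286$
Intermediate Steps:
$a{\left(k \right)} = 1$ ($a{\left(k \right)} = \sqrt{1} = 1$)
$L{\left(n \right)} = - \frac{4}{5}$ ($L{\left(n \right)} = 4 \left(- \frac{1}{5}\right) = - \frac{4}{5}$)
$G{\left(I,S \right)} = \frac{-2 + S}{6 + I}$
$L{\left(-4 \right)} G{\left(a{\left(0 \right)},0 \right)} 1 + 9 = - \frac{4 \frac{-2 + 0}{6 + 1}}{5} \cdot 1 + 9 = - \frac{4 \cdot \frac{1}{7} \left(-2\right)}{5} \cdot 1 + 9 = \left(- \frac{4}{5}\right) \left(- \frac{2}{7}\right) 1 + 9 = \frac{8}{35} \cdot 1 + 9 = \frac{8}{35} + 9 = \frac{323}{35}$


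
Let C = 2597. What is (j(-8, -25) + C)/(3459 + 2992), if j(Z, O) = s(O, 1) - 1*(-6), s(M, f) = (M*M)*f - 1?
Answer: 3227/6451 ≈ 0.50023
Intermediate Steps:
s(M, f) = -1 + f*M**2 (s(M, f) = M**2*f - 1 = f*M**2 - 1 = -1 + f*M**2)
j(Z, O) = 5 + O**2 (j(Z, O) = (-1 + 1*O**2) - 1*(-6) = (-1 + O**2) + 6 = 5 + O**2)
(j(-8, -25) + C)/(3459 + 2992) = ((5 + (-25)**2) + 2597)/(3459 + 2992) = ((5 + 625) + 2597)/6451 = (630 + 2597)*(1/6451) = 3227*(1/6451) = 3227/6451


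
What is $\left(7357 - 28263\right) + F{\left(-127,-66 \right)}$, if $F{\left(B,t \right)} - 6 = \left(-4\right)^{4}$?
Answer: $-20644$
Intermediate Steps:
$F{\left(B,t \right)} = 262$ ($F{\left(B,t \right)} = 6 + \left(-4\right)^{4} = 6 + 256 = 262$)
$\left(7357 - 28263\right) + F{\left(-127,-66 \right)} = \left(7357 - 28263\right) + 262 = -20906 + 262 = -20644$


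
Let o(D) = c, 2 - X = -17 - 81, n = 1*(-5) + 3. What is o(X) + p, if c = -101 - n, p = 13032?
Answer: 12933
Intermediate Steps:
n = -2 (n = -5 + 3 = -2)
X = 100 (X = 2 - (-17 - 81) = 2 - 1*(-98) = 2 + 98 = 100)
c = -99 (c = -101 - 1*(-2) = -101 + 2 = -99)
o(D) = -99
o(X) + p = -99 + 13032 = 12933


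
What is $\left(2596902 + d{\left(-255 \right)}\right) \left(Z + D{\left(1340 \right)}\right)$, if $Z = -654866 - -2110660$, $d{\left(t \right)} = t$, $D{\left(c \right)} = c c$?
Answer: $8442722475918$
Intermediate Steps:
$D{\left(c \right)} = c^{2}$
$Z = 1455794$ ($Z = -654866 + 2110660 = 1455794$)
$\left(2596902 + d{\left(-255 \right)}\right) \left(Z + D{\left(1340 \right)}\right) = \left(2596902 - 255\right) \left(1455794 + 1340^{2}\right) = 2596647 \left(1455794 + 1795600\right) = 2596647 \cdot 3251394 = 8442722475918$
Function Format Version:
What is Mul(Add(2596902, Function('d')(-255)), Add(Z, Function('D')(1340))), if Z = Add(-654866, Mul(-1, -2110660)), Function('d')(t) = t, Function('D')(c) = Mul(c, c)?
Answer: 8442722475918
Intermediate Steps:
Function('D')(c) = Pow(c, 2)
Z = 1455794 (Z = Add(-654866, 2110660) = 1455794)
Mul(Add(2596902, Function('d')(-255)), Add(Z, Function('D')(1340))) = Mul(Add(2596902, -255), Add(1455794, Pow(1340, 2))) = Mul(2596647, Add(1455794, 1795600)) = Mul(2596647, 3251394) = 8442722475918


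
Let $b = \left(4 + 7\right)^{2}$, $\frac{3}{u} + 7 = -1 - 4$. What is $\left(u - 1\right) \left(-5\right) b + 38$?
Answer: $\frac{3177}{4} \approx 794.25$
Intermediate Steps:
$u = - \frac{1}{4}$ ($u = \frac{3}{-7 - 5} = \frac{3}{-12} = 3 \left(- \frac{1}{12}\right) = - \frac{1}{4} \approx -0.25$)
$b = 121$ ($b = 11^{2} = 121$)
$\left(u - 1\right) \left(-5\right) b + 38 = \left(- \frac{1}{4} - 1\right) \left(-5\right) 121 + 38 = \left(- \frac{5}{4}\right) \left(-5\right) 121 + 38 = \frac{25}{4} \cdot 121 + 38 = \frac{3025}{4} + 38 = \frac{3177}{4}$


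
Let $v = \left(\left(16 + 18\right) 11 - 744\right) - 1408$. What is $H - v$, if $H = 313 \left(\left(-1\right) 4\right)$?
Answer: $526$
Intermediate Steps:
$H = -1252$ ($H = 313 \left(-4\right) = -1252$)
$v = -1778$ ($v = \left(34 \cdot 11 - 744\right) - 1408 = \left(374 - 744\right) - 1408 = -370 - 1408 = -1778$)
$H - v = -1252 - -1778 = -1252 + 1778 = 526$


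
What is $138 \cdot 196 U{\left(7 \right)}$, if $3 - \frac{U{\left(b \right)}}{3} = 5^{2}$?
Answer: $-1785168$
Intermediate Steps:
$U{\left(b \right)} = -66$ ($U{\left(b \right)} = 9 - 3 \cdot 5^{2} = 9 - 75 = -66$)
$138 \cdot 196 U{\left(7 \right)} = 138 \cdot 196 \left(-66\right) = 27048 \left(-66\right) = -1785168$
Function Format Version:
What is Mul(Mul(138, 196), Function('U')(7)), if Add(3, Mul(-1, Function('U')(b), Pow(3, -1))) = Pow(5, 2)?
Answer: -1785168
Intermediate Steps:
Function('U')(b) = -66 (Function('U')(b) = Add(9, Mul(-3, Pow(5, 2))) = Add(9, Mul(-3, 25)) = Add(9, -75) = -66)
Mul(Mul(138, 196), Function('U')(7)) = Mul(Mul(138, 196), -66) = Mul(27048, -66) = -1785168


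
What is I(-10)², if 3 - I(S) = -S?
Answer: 49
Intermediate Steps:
I(S) = 3 + S (I(S) = 3 - (-1)*S = 3 + S)
I(-10)² = (3 - 10)² = (-7)² = 49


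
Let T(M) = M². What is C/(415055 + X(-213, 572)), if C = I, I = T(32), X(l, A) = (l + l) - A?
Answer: 1024/414057 ≈ 0.0024731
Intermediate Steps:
X(l, A) = -A + 2*l (X(l, A) = 2*l - A = -A + 2*l)
I = 1024 (I = 32² = 1024)
C = 1024
C/(415055 + X(-213, 572)) = 1024/(415055 + (-1*572 + 2*(-213))) = 1024/(415055 + (-572 - 426)) = 1024/(415055 - 998) = 1024/414057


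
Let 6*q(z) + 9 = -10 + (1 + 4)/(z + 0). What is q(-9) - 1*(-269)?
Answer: 7175/27 ≈ 265.74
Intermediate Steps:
q(z) = -19/6 + 5/(6*z) (q(z) = -3/2 + (-10 + (1 + 4)/(z + 0))/6 = -3/2 + (-10 + 5/z)/6 = -3/2 + (-5/3 + 5/(6*z)) = -19/6 + 5/(6*z))
q(-9) - 1*(-269) = (⅙)*(5 - 19*(-9))/(-9) - 1*(-269) = (⅙)*(-⅑)*(5 + 171) + 269 = (⅙)*(-⅑)*176 + 269 = -88/27 + 269 = 7175/27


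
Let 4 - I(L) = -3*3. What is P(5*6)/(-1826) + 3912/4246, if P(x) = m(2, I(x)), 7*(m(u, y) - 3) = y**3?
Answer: 922399/1233463 ≈ 0.74781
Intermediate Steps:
I(L) = 13 (I(L) = 4 - (-3)*3 = 4 - 1*(-9) = 4 + 9 = 13)
m(u, y) = 3 + y**3/7
P(x) = 2218/7 (P(x) = 3 + (1/7)*13**3 = 3 + (1/7)*2197 = 3 + 2197/7 = 2218/7)
P(5*6)/(-1826) + 3912/4246 = (2218/7)/(-1826) + 3912/4246 = (2218/7)*(-1/1826) + 3912*(1/4246) = -1109/6391 + 1956/2123 = 922399/1233463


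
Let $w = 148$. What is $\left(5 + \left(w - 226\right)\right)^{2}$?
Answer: $5329$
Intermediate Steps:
$\left(5 + \left(w - 226\right)\right)^{2} = \left(5 + \left(148 - 226\right)\right)^{2} = \left(5 - 78\right)^{2} = \left(-73\right)^{2} = 5329$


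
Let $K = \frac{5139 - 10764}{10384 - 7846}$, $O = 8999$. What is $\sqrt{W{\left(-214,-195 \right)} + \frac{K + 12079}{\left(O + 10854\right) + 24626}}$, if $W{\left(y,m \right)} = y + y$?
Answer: $\frac{i \sqrt{67294011474408018}}{12543078} \approx 20.682 i$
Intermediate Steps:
$W{\left(y,m \right)} = 2 y$
$K = - \frac{625}{282}$ ($K = - \frac{5625}{2538} = \left(-5625\right) \frac{1}{2538} = - \frac{625}{282} \approx -2.2163$)
$\sqrt{W{\left(-214,-195 \right)} + \frac{K + 12079}{\left(O + 10854\right) + 24626}} = \sqrt{2 \left(-214\right) + \frac{- \frac{625}{282} + 12079}{\left(8999 + 10854\right) + 24626}} = \sqrt{-428 + \frac{3405653}{282 \left(19853 + 24626\right)}} = \sqrt{-428 + \frac{3405653}{282 \cdot 44479}} = \sqrt{-428 + \frac{3405653}{282} \cdot \frac{1}{44479}} = \sqrt{-428 + \frac{3405653}{12543078}} = \sqrt{- \frac{5365031731}{12543078}} = \frac{i \sqrt{67294011474408018}}{12543078}$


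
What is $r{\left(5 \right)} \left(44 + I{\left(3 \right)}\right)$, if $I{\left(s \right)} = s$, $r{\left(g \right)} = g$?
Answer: $235$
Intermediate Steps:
$r{\left(5 \right)} \left(44 + I{\left(3 \right)}\right) = 5 \left(44 + 3\right) = 5 \cdot 47 = 235$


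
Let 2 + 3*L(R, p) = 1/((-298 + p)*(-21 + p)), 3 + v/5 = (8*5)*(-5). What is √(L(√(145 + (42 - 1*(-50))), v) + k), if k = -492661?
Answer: I*√227896546174919531/680134 ≈ 701.9*I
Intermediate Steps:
v = -1015 (v = -15 + 5*((8*5)*(-5)) = -15 + 5*(40*(-5)) = -15 + 5*(-200) = -15 - 1000 = -1015)
L(R, p) = -⅔ + 1/(3*(-298 + p)*(-21 + p)) (L(R, p) = -⅔ + 1/(3*(((-298 + p)*(-21 + p)))) = -⅔ + (1/((-298 + p)*(-21 + p)))/3 = -⅔ + 1/(3*(-298 + p)*(-21 + p)))
√(L(√(145 + (42 - 1*(-50))), v) + k) = √((-12515 - 2*(-1015)² + 638*(-1015))/(3*(6258 + (-1015)² - 319*(-1015))) - 492661) = √((-12515 - 2*1030225 - 647570)/(3*(6258 + 1030225 + 323785)) - 492661) = √((⅓)*(-12515 - 2060450 - 647570)/1360268 - 492661) = √((⅓)*(1/1360268)*(-2720535) - 492661) = √(-906845/1360268 - 492661) = √(-670151899993/1360268) = I*√227896546174919531/680134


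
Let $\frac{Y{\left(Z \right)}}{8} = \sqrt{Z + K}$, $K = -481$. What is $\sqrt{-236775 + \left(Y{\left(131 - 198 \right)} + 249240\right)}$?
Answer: $\sqrt{12465 + 16 i \sqrt{137}} \approx 111.65 + 0.8387 i$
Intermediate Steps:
$Y{\left(Z \right)} = 8 \sqrt{-481 + Z}$ ($Y{\left(Z \right)} = 8 \sqrt{Z - 481} = 8 \sqrt{-481 + Z}$)
$\sqrt{-236775 + \left(Y{\left(131 - 198 \right)} + 249240\right)} = \sqrt{-236775 + \left(8 \sqrt{-481 + \left(131 - 198\right)} + 249240\right)} = \sqrt{-236775 + \left(8 \sqrt{-481 - 67} + 249240\right)} = \sqrt{-236775 + \left(8 \sqrt{-548} + 249240\right)} = \sqrt{-236775 + \left(8 \cdot 2 i \sqrt{137} + 249240\right)} = \sqrt{-236775 + \left(16 i \sqrt{137} + 249240\right)} = \sqrt{-236775 + \left(249240 + 16 i \sqrt{137}\right)} = \sqrt{12465 + 16 i \sqrt{137}}$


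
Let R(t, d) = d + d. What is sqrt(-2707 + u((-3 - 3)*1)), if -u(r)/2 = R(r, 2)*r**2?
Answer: I*sqrt(2995) ≈ 54.727*I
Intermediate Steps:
R(t, d) = 2*d
u(r) = -8*r**2 (u(r) = -2*2*2*r**2 = -8*r**2)
sqrt(-2707 + u((-3 - 3)*1)) = sqrt(-2707 - 8*(-3 - 3)**2) = sqrt(-2707 - 8*(-6*1)**2) = sqrt(-2707 - 8*(-6)**2) = sqrt(-2707 - 8*36) = sqrt(-2707 - 288) = sqrt(-2995) = I*sqrt(2995)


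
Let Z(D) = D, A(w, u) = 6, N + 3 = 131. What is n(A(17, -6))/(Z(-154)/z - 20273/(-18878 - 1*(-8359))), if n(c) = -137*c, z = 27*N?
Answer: -14941355904/34221781 ≈ -436.60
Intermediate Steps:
N = 128 (N = -3 + 131 = 128)
z = 3456 (z = 27*128 = 3456)
n(A(17, -6))/(Z(-154)/z - 20273/(-18878 - 1*(-8359))) = (-137*6)/(-154/3456 - 20273/(-18878 - 1*(-8359))) = -822/(-154*1/3456 - 20273/(-18878 + 8359)) = -822/(-77/1728 - 20273/(-10519)) = -822/(-77/1728 - 20273*(-1/10519)) = -822/(-77/1728 + 20273/10519) = -822/34221781/18176832 = -822*18176832/34221781 = -14941355904/34221781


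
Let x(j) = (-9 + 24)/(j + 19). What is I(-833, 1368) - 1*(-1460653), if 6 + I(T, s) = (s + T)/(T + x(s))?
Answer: 1687566533287/1155356 ≈ 1.4606e+6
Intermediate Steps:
x(j) = 15/(19 + j)
I(T, s) = -6 + (T + s)/(T + 15/(19 + s)) (I(T, s) = -6 + (s + T)/(T + 15/(19 + s)) = -6 + (T + s)/(T + 15/(19 + s)))
I(-833, 1368) - 1*(-1460653) = (-90 - (19 + 1368)*(-1*1368 + 5*(-833)))/(15 - 833*(19 + 1368)) - 1*(-1460653) = (-90 - 1*1387*(-1368 - 4165))/(15 - 833*1387) + 1460653 = (-90 - 1*1387*(-5533))/(15 - 1155371) + 1460653 = (-90 + 7674271)/(-1155356) + 1460653 = -1/1155356*7674181 + 1460653 = -7674181/1155356 + 1460653 = 1687566533287/1155356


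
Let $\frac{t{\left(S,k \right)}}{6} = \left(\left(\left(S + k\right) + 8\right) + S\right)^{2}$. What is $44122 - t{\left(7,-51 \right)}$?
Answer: $39076$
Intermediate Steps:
$t{\left(S,k \right)} = 6 \left(8 + k + 2 S\right)^{2}$ ($t{\left(S,k \right)} = 6 \left(\left(\left(S + k\right) + 8\right) + S\right)^{2} = 6 \left(\left(8 + S + k\right) + S\right)^{2} = 6 \left(8 + k + 2 S\right)^{2}$)
$44122 - t{\left(7,-51 \right)} = 44122 - 6 \left(8 - 51 + 2 \cdot 7\right)^{2} = 44122 - 6 \left(8 - 51 + 14\right)^{2} = 44122 - 6 \left(-29\right)^{2} = 44122 - 6 \cdot 841 = 44122 - 5046 = 39076$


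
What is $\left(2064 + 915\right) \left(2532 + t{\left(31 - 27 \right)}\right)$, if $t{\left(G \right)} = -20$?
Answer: $7483248$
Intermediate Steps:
$\left(2064 + 915\right) \left(2532 + t{\left(31 - 27 \right)}\right) = \left(2064 + 915\right) \left(2532 - 20\right) = 2979 \cdot 2512 = 7483248$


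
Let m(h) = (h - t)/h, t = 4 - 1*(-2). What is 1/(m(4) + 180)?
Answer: 2/359 ≈ 0.0055710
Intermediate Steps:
t = 6 (t = 4 + 2 = 6)
m(h) = (-6 + h)/h (m(h) = (h - 1*6)/h = (h - 6)/h = (-6 + h)/h)
1/(m(4) + 180) = 1/((-6 + 4)/4 + 180) = 1/((¼)*(-2) + 180) = 1/(-½ + 180) = 1/(359/2) = 2/359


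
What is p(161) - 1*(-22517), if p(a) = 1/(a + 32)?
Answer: 4345782/193 ≈ 22517.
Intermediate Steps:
p(a) = 1/(32 + a)
p(161) - 1*(-22517) = 1/(32 + 161) - 1*(-22517) = 1/193 + 22517 = 4345782/193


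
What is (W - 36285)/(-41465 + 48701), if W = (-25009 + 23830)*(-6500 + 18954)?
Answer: -4906517/2412 ≈ -2034.2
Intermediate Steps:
W = -14683266 (W = -1179*12454 = -14683266)
(W - 36285)/(-41465 + 48701) = (-14683266 - 36285)/(-41465 + 48701) = -14719551/7236 = -14719551*1/7236 = -4906517/2412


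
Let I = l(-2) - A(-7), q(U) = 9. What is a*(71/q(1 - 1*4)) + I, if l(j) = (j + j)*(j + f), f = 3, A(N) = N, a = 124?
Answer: 8831/9 ≈ 981.22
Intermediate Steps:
l(j) = 2*j*(3 + j) (l(j) = (j + j)*(j + 3) = (2*j)*(3 + j) = 2*j*(3 + j))
I = 3 (I = 2*(-2)*(3 - 2) - 1*(-7) = 2*(-2)*1 + 7 = -4 + 7 = 3)
a*(71/q(1 - 1*4)) + I = 124*(71/9) + 3 = 8804/9 + 3 = 8831/9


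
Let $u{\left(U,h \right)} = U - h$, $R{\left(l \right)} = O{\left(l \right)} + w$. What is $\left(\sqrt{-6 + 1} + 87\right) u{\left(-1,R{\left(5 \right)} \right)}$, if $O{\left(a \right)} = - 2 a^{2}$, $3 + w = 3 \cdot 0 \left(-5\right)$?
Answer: $4524 + 52 i \sqrt{5} \approx 4524.0 + 116.28 i$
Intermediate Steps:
$w = -3$ ($w = -3 + 3 \cdot 0 \left(-5\right) = -3 + 0 \left(-5\right) = -3 + 0 = -3$)
$R{\left(l \right)} = -3 - 2 l^{2}$ ($R{\left(l \right)} = - 2 l^{2} - 3 = -3 - 2 l^{2}$)
$\left(\sqrt{-6 + 1} + 87\right) u{\left(-1,R{\left(5 \right)} \right)} = \left(\sqrt{-6 + 1} + 87\right) \left(-1 - \left(-3 - 2 \cdot 5^{2}\right)\right) = \left(\sqrt{-5} + 87\right) \left(-1 - \left(-3 - 50\right)\right) = \left(i \sqrt{5} + 87\right) \left(-1 - \left(-3 - 50\right)\right) = \left(87 + i \sqrt{5}\right) \left(-1 - -53\right) = \left(87 + i \sqrt{5}\right) \left(-1 + 53\right) = \left(87 + i \sqrt{5}\right) 52 = 4524 + 52 i \sqrt{5}$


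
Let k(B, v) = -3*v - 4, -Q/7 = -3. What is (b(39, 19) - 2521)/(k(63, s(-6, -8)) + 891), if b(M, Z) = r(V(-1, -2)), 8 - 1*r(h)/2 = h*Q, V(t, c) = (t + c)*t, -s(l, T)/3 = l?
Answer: -2631/833 ≈ -3.1585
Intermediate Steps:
Q = 21 (Q = -7*(-3) = 21)
s(l, T) = -3*l
k(B, v) = -4 - 3*v
V(t, c) = t*(c + t) (V(t, c) = (c + t)*t = t*(c + t))
r(h) = 16 - 42*h (r(h) = 16 - 2*h*21 = 16 - 42*h)
b(M, Z) = -110 (b(M, Z) = 16 - (-42)*(-2 - 1) = 16 - (-42)*(-3) = 16 - 42*3 = 16 - 126 = -110)
(b(39, 19) - 2521)/(k(63, s(-6, -8)) + 891) = (-110 - 2521)/((-4 - (-9)*(-6)) + 891) = -2631/((-4 - 3*18) + 891) = -2631/((-4 - 54) + 891) = -2631/(-58 + 891) = -2631/833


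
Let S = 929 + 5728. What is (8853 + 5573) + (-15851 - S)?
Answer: -8082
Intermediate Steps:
S = 6657
(8853 + 5573) + (-15851 - S) = (8853 + 5573) + (-15851 - 1*6657) = 14426 + (-15851 - 6657) = 14426 - 22508 = -8082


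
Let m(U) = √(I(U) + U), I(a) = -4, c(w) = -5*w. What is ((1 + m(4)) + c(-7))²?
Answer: 1296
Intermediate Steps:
m(U) = √(-4 + U)
((1 + m(4)) + c(-7))² = ((1 + √(-4 + 4)) - 5*(-7))² = ((1 + √0) + 35)² = ((1 + 0) + 35)² = (1 + 35)² = 36² = 1296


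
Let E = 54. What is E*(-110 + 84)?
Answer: -1404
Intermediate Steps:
E*(-110 + 84) = 54*(-110 + 84) = 54*(-26) = -1404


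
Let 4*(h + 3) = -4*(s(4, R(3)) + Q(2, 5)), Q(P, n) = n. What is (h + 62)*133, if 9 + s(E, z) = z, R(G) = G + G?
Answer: 7581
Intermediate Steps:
R(G) = 2*G
s(E, z) = -9 + z
h = -5 (h = -3 + (-4*((-9 + 2*3) + 5))/4 = -3 + (-4*((-9 + 6) + 5))/4 = -3 + (-4*(-3 + 5))/4 = -3 + (-4*2)/4 = -3 + (¼)*(-8) = -3 - 2 = -5)
(h + 62)*133 = (-5 + 62)*133 = 57*133 = 7581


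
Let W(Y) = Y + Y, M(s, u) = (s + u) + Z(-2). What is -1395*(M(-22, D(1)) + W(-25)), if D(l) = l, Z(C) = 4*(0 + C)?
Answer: 110205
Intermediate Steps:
Z(C) = 4*C
M(s, u) = -8 + s + u (M(s, u) = (s + u) + 4*(-2) = (s + u) - 8 = -8 + s + u)
W(Y) = 2*Y
-1395*(M(-22, D(1)) + W(-25)) = -1395*((-8 - 22 + 1) + 2*(-25)) = -1395*(-29 - 50) = -1395*(-79) = 110205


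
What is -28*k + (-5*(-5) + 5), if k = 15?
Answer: -390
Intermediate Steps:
-28*k + (-5*(-5) + 5) = -28*15 + (-5*(-5) + 5) = -420 + (25 + 5) = -420 + 30 = -390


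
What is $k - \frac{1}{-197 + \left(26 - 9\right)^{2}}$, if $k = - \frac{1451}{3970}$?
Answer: $- \frac{68731}{182620} \approx -0.37636$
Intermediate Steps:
$k = - \frac{1451}{3970}$ ($k = \left(-1451\right) \frac{1}{3970} = - \frac{1451}{3970} \approx -0.36549$)
$k - \frac{1}{-197 + \left(26 - 9\right)^{2}} = - \frac{1451}{3970} - \frac{1}{-197 + \left(26 - 9\right)^{2}} = - \frac{1451}{3970} - \frac{1}{-197 + 17^{2}} = - \frac{1451}{3970} - \frac{1}{-197 + 289} = - \frac{1451}{3970} - \frac{1}{92} = - \frac{68731}{182620}$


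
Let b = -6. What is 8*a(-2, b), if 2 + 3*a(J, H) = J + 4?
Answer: 0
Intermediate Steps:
a(J, H) = ⅔ + J/3 (a(J, H) = -⅔ + (J + 4)/3 = -⅔ + (4 + J)/3 = -⅔ + (4/3 + J/3) = ⅔ + J/3)
8*a(-2, b) = 8*(⅔ + (⅓)*(-2)) = 8*(⅔ - ⅔) = 8*0 = 0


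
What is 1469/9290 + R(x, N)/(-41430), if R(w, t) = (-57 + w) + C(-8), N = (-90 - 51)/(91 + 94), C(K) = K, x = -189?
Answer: 6322033/38488470 ≈ 0.16426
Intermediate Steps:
N = -141/185 ≈ -0.76216
R(w, t) = -65 + w (R(w, t) = (-57 + w) - 8 = -65 + w)
1469/9290 + R(x, N)/(-41430) = 1469/9290 + (-65 - 189)/(-41430) = 1469*(1/9290) - 254*(-1/41430) = 1469/9290 + 127/20715 = 6322033/38488470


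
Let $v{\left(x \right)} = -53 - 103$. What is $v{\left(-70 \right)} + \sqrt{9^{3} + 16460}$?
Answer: $-156 + \sqrt{17189} \approx -24.893$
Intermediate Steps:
$v{\left(x \right)} = -156$ ($v{\left(x \right)} = -53 - 103 = -156$)
$v{\left(-70 \right)} + \sqrt{9^{3} + 16460} = -156 + \sqrt{9^{3} + 16460} = -156 + \sqrt{729 + 16460} = -156 + \sqrt{17189}$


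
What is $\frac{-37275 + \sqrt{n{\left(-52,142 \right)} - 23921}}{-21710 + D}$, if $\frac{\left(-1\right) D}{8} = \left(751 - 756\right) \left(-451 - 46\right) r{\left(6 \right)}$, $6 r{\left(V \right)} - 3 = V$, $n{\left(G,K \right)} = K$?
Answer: $\frac{7455}{10306} - \frac{i \sqrt{23779}}{51530} \approx 0.72336 - 0.0029925 i$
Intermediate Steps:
$r{\left(V \right)} = \frac{1}{2} + \frac{V}{6}$
$D = -29820$ ($D = - 8 \left(751 - 756\right) \left(-451 - 46\right) \left(\frac{1}{2} + \frac{1}{6} \cdot 6\right) = - 8 \left(-5\right) \left(-497\right) \left(\frac{1}{2} + 1\right) = - 8 \cdot 2485 \cdot \frac{3}{2} = \left(-8\right) \frac{7455}{2} = -29820$)
$\frac{-37275 + \sqrt{n{\left(-52,142 \right)} - 23921}}{-21710 + D} = \frac{-37275 + \sqrt{142 - 23921}}{-21710 - 29820} = \frac{-37275 + \sqrt{-23779}}{-51530} = \left(-37275 + i \sqrt{23779}\right) \left(- \frac{1}{51530}\right) = \frac{7455}{10306} - \frac{i \sqrt{23779}}{51530}$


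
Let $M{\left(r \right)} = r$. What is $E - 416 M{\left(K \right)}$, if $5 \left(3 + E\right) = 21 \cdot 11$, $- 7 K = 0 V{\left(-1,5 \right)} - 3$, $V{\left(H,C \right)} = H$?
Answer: $- \frac{4728}{35} \approx -135.09$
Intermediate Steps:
$K = \frac{3}{7}$ ($K = - \frac{0 \left(-1\right) - 3}{7} = - \frac{0 - 3}{7} = \left(- \frac{1}{7}\right) \left(-3\right) = \frac{3}{7} \approx 0.42857$)
$E = \frac{216}{5}$ ($E = -3 + \frac{21 \cdot 11}{5} = -3 + \frac{1}{5} \cdot 231 = -3 + \frac{231}{5} = \frac{216}{5} \approx 43.2$)
$E - 416 M{\left(K \right)} = \frac{216}{5} - \frac{1248}{7} = - \frac{4728}{35}$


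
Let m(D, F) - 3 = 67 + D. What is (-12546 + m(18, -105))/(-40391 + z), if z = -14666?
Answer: 12458/55057 ≈ 0.22627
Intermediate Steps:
m(D, F) = 70 + D (m(D, F) = 3 + (67 + D) = 70 + D)
(-12546 + m(18, -105))/(-40391 + z) = (-12546 + (70 + 18))/(-40391 - 14666) = (-12546 + 88)/(-55057) = -12458*(-1/55057) = 12458/55057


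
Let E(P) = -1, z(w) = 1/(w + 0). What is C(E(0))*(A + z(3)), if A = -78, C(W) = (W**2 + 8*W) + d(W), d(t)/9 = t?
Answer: 3728/3 ≈ 1242.7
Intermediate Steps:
z(w) = 1/w
d(t) = 9*t
C(W) = W**2 + 17*W (C(W) = (W**2 + 8*W) + 9*W = W**2 + 17*W)
C(E(0))*(A + z(3)) = (-(17 - 1))*(-78 + 1/3) = (-1*16)*(-78 + 1/3) = -16*(-233/3) = 3728/3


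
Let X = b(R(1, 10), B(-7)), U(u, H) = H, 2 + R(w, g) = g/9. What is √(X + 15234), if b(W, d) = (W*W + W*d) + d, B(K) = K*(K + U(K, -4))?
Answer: √1234711/9 ≈ 123.46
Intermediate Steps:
R(w, g) = -2 + g/9
B(K) = K*(-4 + K) (B(K) = K*(K - 4) = K*(-4 + K))
b(W, d) = d + W² + W*d (b(W, d) = (W² + W*d) + d = d + W² + W*d)
X = 757/81 (X = -7*(-4 - 7) + (-2 + (⅑)*10)² + (-2 + (⅑)*10)*(-7*(-4 - 7)) = -7*(-11) + (-2 + 10/9)² + (-2 + 10/9)*(-7*(-11)) = 77 + (-8/9)² - 8/9*77 = 77 + 64/81 - 616/9 = 757/81 ≈ 9.3457)
√(X + 15234) = √(757/81 + 15234) = √(1234711/81) = √1234711/9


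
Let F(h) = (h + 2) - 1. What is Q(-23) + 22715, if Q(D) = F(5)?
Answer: 22721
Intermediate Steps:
F(h) = 1 + h (F(h) = (2 + h) - 1 = 1 + h)
Q(D) = 6 (Q(D) = 1 + 5 = 6)
Q(-23) + 22715 = 6 + 22715 = 22721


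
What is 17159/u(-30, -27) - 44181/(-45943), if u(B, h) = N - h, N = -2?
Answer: 789440462/1148575 ≈ 687.32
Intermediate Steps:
u(B, h) = -2 - h
17159/u(-30, -27) - 44181/(-45943) = 17159/(-2 - 1*(-27)) - 44181/(-45943) = 17159/(-2 + 27) - 44181*(-1/45943) = 17159/25 + 44181/45943 = 789440462/1148575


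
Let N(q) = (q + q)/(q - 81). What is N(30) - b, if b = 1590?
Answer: -27050/17 ≈ -1591.2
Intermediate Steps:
N(q) = 2*q/(-81 + q) (N(q) = (2*q)/(-81 + q) = 2*q/(-81 + q))
N(30) - b = 2*30/(-81 + 30) - 1*1590 = 2*30/(-51) - 1590 = 2*30*(-1/51) - 1590 = -20/17 - 1590 = -27050/17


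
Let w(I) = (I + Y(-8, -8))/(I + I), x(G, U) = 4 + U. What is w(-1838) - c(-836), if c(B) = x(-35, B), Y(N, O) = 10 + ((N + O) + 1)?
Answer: 3060275/3676 ≈ 832.50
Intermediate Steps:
Y(N, O) = 11 + N + O (Y(N, O) = 10 + (1 + N + O) = 11 + N + O)
c(B) = 4 + B
w(I) = (-5 + I)/(2*I) (w(I) = (I + (11 - 8 - 8))/(I + I) = (I - 5)/((2*I)) = (-5 + I)*(1/(2*I)) = (-5 + I)/(2*I))
w(-1838) - c(-836) = (½)*(-5 - 1838)/(-1838) - (4 - 836) = (½)*(-1/1838)*(-1843) - 1*(-832) = 1843/3676 + 832 = 3060275/3676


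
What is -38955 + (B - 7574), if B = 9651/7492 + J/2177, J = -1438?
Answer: -758881661705/16310084 ≈ -46528.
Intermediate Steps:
B = 10236731/16310084 (B = 9651/7492 - 1438/2177 = 10236731/16310084 ≈ 0.62763)
-38955 + (B - 7574) = -38955 + (10236731/16310084 - 7574) = -38955 - 123522339485/16310084 = -758881661705/16310084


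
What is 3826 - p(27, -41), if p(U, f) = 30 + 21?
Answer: 3775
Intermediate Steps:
p(U, f) = 51
3826 - p(27, -41) = 3826 - 1*51 = 3826 - 51 = 3775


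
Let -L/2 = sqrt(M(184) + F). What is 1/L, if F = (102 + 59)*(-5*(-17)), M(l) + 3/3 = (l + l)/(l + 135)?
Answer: -sqrt(348153729)/4365564 ≈ -0.0042741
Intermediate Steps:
M(l) = -1 + 2*l/(135 + l) (M(l) = -1 + (l + l)/(l + 135) = -1 + (2*l)/(135 + l) = -1 + 2*l/(135 + l))
F = 13685 (F = 161*85 = 13685)
L = -4*sqrt(348153729)/319 (L = -2*sqrt((-135 + 184)/(135 + 184) + 13685) = -2*sqrt(49/319 + 13685) = -4*sqrt(348153729)/319 ≈ -233.97)
1/L = 1/(-4*sqrt(348153729)/319) = -sqrt(348153729)/4365564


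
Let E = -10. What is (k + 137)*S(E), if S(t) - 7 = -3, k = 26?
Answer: 652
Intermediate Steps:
S(t) = 4 (S(t) = 7 - 3 = 4)
(k + 137)*S(E) = (26 + 137)*4 = 163*4 = 652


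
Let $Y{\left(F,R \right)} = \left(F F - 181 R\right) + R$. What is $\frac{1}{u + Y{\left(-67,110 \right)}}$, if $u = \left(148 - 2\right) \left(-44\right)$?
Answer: $- \frac{1}{21735} \approx -4.6009 \cdot 10^{-5}$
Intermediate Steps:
$Y{\left(F,R \right)} = F^{2} - 180 R$ ($Y{\left(F,R \right)} = \left(F^{2} - 181 R\right) + R = F^{2} - 180 R$)
$u = -6424$ ($u = 146 \left(-44\right) = -6424$)
$\frac{1}{u + Y{\left(-67,110 \right)}} = \frac{1}{-6424 + \left(\left(-67\right)^{2} - 19800\right)} = \frac{1}{-6424 + \left(4489 - 19800\right)} = \frac{1}{-6424 - 15311} = \frac{1}{-21735} = - \frac{1}{21735}$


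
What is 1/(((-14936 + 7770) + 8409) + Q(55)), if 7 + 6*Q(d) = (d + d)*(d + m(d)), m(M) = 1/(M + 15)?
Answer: 7/15753 ≈ 0.00044436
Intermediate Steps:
m(M) = 1/(15 + M)
Q(d) = -7/6 + d*(d + 1/(15 + d))/3 (Q(d) = -7/6 + ((d + d)*(d + 1/(15 + d)))/6 = -7/6 + ((2*d)*(d + 1/(15 + d)))/6 = -7/6 + (2*d*(d + 1/(15 + d)))/6 = -7/6 + d*(d + 1/(15 + d))/3)
1/(((-14936 + 7770) + 8409) + Q(55)) = 1/(((-14936 + 7770) + 8409) + (2*55 + (-7 + 2*55²)*(15 + 55))/(6*(15 + 55))) = 1/((-7166 + 8409) + (⅙)*(110 + (-7 + 2*3025)*70)/70) = 1/(1243 + (⅙)*(1/70)*(110 + (-7 + 6050)*70)) = 1/(1243 + (⅙)*(1/70)*(110 + 6043*70)) = 1/(1243 + (⅙)*(1/70)*(110 + 423010)) = 1/(1243 + (⅙)*(1/70)*423120) = 1/(1243 + 7052/7) = 1/(15753/7) = 7/15753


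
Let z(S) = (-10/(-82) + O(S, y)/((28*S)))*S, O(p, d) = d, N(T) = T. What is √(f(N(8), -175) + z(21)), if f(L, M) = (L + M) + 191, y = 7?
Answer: √180277/82 ≈ 5.1779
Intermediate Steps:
f(L, M) = 191 + L + M
z(S) = S*(5/41 + 1/(4*S)) (z(S) = (-10/(-82) + 7/((28*S)))*S = (-10*(-1/82) + 7*(1/(28*S)))*S = (5/41 + 1/(4*S))*S = S*(5/41 + 1/(4*S)))
√(f(N(8), -175) + z(21)) = √((191 + 8 - 175) + (¼ + (5/41)*21)) = √(24 + (¼ + 105/41)) = √(24 + 461/164) = √(4397/164) = √180277/82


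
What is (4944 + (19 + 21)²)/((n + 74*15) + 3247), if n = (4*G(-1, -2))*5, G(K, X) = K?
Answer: 6544/4337 ≈ 1.5089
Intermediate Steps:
n = -20 (n = (4*(-1))*5 = -4*5 = -20)
(4944 + (19 + 21)²)/((n + 74*15) + 3247) = (4944 + (19 + 21)²)/((-20 + 74*15) + 3247) = (4944 + 40²)/((-20 + 1110) + 3247) = (4944 + 1600)/(1090 + 3247) = 6544/4337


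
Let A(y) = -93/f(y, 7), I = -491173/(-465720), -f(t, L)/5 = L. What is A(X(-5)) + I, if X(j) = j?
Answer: 12100603/3260040 ≈ 3.7118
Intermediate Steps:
f(t, L) = -5*L
I = 491173/465720 (I = -491173*(-1/465720) = 491173/465720 ≈ 1.0547)
A(y) = 93/35 (A(y) = -93/((-5*7)) = -93/(-35) = -93*(-1/35) = 93/35)
A(X(-5)) + I = 93/35 + 491173/465720 = 12100603/3260040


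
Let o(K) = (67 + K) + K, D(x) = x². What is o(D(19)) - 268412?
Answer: -267623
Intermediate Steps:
o(K) = 67 + 2*K
o(D(19)) - 268412 = (67 + 2*19²) - 268412 = (67 + 2*361) - 268412 = (67 + 722) - 268412 = 789 - 268412 = -267623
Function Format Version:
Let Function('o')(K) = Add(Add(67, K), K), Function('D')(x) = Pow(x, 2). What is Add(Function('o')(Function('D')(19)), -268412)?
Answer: -267623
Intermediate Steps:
Function('o')(K) = Add(67, Mul(2, K))
Add(Function('o')(Function('D')(19)), -268412) = Add(Add(67, Mul(2, Pow(19, 2))), -268412) = Add(Add(67, Mul(2, 361)), -268412) = Add(Add(67, 722), -268412) = Add(789, -268412) = -267623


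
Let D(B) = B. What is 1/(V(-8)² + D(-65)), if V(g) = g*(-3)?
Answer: 1/511 ≈ 0.0019569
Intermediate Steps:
V(g) = -3*g
1/(V(-8)² + D(-65)) = 1/((-3*(-8))² - 65) = 1/(24² - 65) = 1/(576 - 65) = 1/511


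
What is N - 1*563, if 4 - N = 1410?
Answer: -1969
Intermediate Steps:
N = -1406 (N = 4 - 1*1410 = 4 - 1410 = -1406)
N - 1*563 = -1406 - 1*563 = -1406 - 563 = -1969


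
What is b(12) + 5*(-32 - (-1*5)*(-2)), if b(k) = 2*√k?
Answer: -210 + 4*√3 ≈ -203.07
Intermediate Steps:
b(12) + 5*(-32 - (-1*5)*(-2)) = 2*√12 + 5*(-32 - (-1*5)*(-2)) = 2*(2*√3) + 5*(-32 - (-5)*(-2)) = 4*√3 + 5*(-32 - 1*10) = 4*√3 + 5*(-32 - 10) = 4*√3 + 5*(-42) = 4*√3 - 210 = -210 + 4*√3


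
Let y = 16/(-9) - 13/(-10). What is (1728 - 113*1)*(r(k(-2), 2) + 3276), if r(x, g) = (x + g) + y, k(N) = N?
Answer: 95219431/18 ≈ 5.2900e+6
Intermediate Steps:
y = -43/90 (y = 16*(-⅑) - 13*(-⅒) = -16/9 + 13/10 = -43/90 ≈ -0.47778)
r(x, g) = -43/90 + g + x (r(x, g) = (x + g) - 43/90 = (g + x) - 43/90 = -43/90 + g + x)
(1728 - 113*1)*(r(k(-2), 2) + 3276) = (1728 - 113*1)*((-43/90 + 2 - 2) + 3276) = (1728 - 113)*(-43/90 + 3276) = 1615*(294797/90) = 95219431/18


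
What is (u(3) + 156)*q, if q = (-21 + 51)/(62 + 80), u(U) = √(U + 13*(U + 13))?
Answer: 2340/71 + 15*√211/71 ≈ 36.027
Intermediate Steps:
u(U) = √(169 + 14*U) (u(U) = √(U + 13*(13 + U)) = √(U + (169 + 13*U)) = √(169 + 14*U))
q = 15/71 (q = 30/142 = 30*(1/142) = 15/71 ≈ 0.21127)
(u(3) + 156)*q = (√(169 + 14*3) + 156)*(15/71) = (√(169 + 42) + 156)*(15/71) = (√211 + 156)*(15/71) = (156 + √211)*(15/71) = 2340/71 + 15*√211/71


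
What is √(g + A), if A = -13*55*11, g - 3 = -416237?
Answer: I*√424099 ≈ 651.23*I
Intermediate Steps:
g = -416234 (g = 3 - 416237 = -416234)
A = -7865 (A = -715*11 = -7865)
√(g + A) = √(-416234 - 7865) = √(-424099) = I*√424099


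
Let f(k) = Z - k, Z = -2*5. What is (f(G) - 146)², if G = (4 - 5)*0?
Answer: 24336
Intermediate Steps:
Z = -10
G = 0 (G = -1*0 = 0)
f(k) = -10 - k
(f(G) - 146)² = ((-10 - 1*0) - 146)² = ((-10 + 0) - 146)² = (-10 - 146)² = (-156)² = 24336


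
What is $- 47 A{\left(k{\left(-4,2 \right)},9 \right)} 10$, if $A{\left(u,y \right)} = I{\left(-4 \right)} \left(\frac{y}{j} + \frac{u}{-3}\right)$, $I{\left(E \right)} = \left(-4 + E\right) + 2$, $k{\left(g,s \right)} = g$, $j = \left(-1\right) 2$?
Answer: $-8930$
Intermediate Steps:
$j = -2$
$I{\left(E \right)} = -2 + E$
$A{\left(u,y \right)} = 2 u + 3 y$ ($A{\left(u,y \right)} = \left(-2 - 4\right) \left(\frac{y}{-2} + \frac{u}{-3}\right) = - 6 \left(y \left(- \frac{1}{2}\right) + u \left(- \frac{1}{3}\right)\right) = - 6 \left(- \frac{y}{2} - \frac{u}{3}\right) = 2 u + 3 y$)
$- 47 A{\left(k{\left(-4,2 \right)},9 \right)} 10 = - 47 \left(2 \left(-4\right) + 3 \cdot 9\right) 10 = - 47 \left(-8 + 27\right) 10 = \left(-47\right) 19 \cdot 10 = \left(-893\right) 10 = -8930$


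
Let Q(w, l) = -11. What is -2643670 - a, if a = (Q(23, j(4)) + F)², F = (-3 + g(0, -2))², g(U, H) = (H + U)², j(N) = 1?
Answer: -2643770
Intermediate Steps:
F = 1 (F = (-3 + (-2 + 0)²)² = (-3 + (-2)²)² = (-3 + 4)² = 1² = 1)
a = 100 (a = (-11 + 1)² = (-10)² = 100)
-2643670 - a = -2643670 - 1*100 = -2643670 - 100 = -2643770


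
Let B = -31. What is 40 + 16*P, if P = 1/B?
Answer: 1224/31 ≈ 39.484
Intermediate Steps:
P = -1/31 (P = 1/(-31) = -1/31 ≈ -0.032258)
40 + 16*P = 40 + 16*(-1/31) = 40 - 16/31 = 1224/31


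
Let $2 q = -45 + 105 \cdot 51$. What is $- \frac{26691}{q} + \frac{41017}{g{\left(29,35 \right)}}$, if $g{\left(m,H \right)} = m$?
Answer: $\frac{36042032}{25665} \approx 1404.3$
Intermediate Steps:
$q = 2655$ ($q = \frac{-45 + 105 \cdot 51}{2} = \frac{-45 + 5355}{2} = \frac{1}{2} \cdot 5310 = 2655$)
$- \frac{26691}{q} + \frac{41017}{g{\left(29,35 \right)}} = - \frac{26691}{2655} + \frac{41017}{29} = \left(-26691\right) \frac{1}{2655} + 41017 \cdot \frac{1}{29} = - \frac{8897}{885} + \frac{41017}{29} = \frac{36042032}{25665}$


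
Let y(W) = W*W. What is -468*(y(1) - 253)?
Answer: 117936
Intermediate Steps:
y(W) = W²
-468*(y(1) - 253) = -468*(1² - 253) = -468*(1 - 253) = -468*(-252) = 117936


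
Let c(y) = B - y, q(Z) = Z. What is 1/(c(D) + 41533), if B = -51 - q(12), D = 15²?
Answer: 1/41245 ≈ 2.4245e-5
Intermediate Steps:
D = 225
B = -63 (B = -51 - 1*12 = -51 - 12 = -63)
c(y) = -63 - y
1/(c(D) + 41533) = 1/((-63 - 1*225) + 41533) = 1/((-63 - 225) + 41533) = 1/(-288 + 41533) = 1/41245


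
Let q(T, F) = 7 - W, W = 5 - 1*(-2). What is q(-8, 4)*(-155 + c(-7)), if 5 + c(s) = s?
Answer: 0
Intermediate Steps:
W = 7 (W = 5 + 2 = 7)
c(s) = -5 + s
q(T, F) = 0 (q(T, F) = 7 - 1*7 = 7 - 7 = 0)
q(-8, 4)*(-155 + c(-7)) = 0*(-155 + (-5 - 7)) = 0*(-155 - 12) = 0*(-167) = 0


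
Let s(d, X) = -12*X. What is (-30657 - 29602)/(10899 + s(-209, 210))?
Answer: -60259/8379 ≈ -7.1917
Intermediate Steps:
(-30657 - 29602)/(10899 + s(-209, 210)) = (-30657 - 29602)/(10899 - 12*210) = -60259/(10899 - 2520) = -60259/8379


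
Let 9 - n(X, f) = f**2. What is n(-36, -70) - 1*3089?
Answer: -7980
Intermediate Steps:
n(X, f) = 9 - f**2
n(-36, -70) - 1*3089 = (9 - 1*(-70)**2) - 1*3089 = (9 - 1*4900) - 3089 = (9 - 4900) - 3089 = -4891 - 3089 = -7980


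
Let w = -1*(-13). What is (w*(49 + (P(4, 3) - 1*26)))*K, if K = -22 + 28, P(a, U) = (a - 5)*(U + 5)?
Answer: 1170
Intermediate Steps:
P(a, U) = (-5 + a)*(5 + U)
K = 6
w = 13
(w*(49 + (P(4, 3) - 1*26)))*K = (13*(49 + ((-25 - 5*3 + 5*4 + 3*4) - 1*26)))*6 = (13*(49 + ((-25 - 15 + 20 + 12) - 26)))*6 = (13*(49 + (-8 - 26)))*6 = (13*(49 - 34))*6 = (13*15)*6 = 195*6 = 1170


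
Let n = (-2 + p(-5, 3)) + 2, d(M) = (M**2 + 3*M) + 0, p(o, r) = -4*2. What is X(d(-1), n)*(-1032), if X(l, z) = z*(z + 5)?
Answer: -24768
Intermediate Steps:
p(o, r) = -8
d(M) = M**2 + 3*M
n = -8 (n = (-2 - 8) + 2 = -10 + 2 = -8)
X(l, z) = z*(5 + z)
X(d(-1), n)*(-1032) = -8*(5 - 8)*(-1032) = -8*(-3)*(-1032) = 24*(-1032) = -24768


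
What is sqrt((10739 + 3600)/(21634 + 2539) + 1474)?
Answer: sqrt(861654827993)/24173 ≈ 38.400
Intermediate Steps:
sqrt((10739 + 3600)/(21634 + 2539) + 1474) = sqrt(14339/24173 + 1474) = sqrt(35645341/24173) = sqrt(861654827993)/24173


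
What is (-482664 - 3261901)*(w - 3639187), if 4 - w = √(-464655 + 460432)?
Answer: 13627157290395 + 3744565*I*√4223 ≈ 1.3627e+13 + 2.4334e+8*I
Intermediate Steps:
w = 4 - I*√4223 (w = 4 - √(-464655 + 460432) = 4 - √(-4223) = 4 - I*√4223 ≈ 4.0 - 64.985*I)
(-482664 - 3261901)*(w - 3639187) = (-482664 - 3261901)*((4 - I*√4223) - 3639187) = -3744565*(-3639183 - I*√4223) = 13627157290395 + 3744565*I*√4223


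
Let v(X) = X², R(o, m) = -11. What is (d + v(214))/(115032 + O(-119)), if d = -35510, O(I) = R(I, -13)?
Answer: 10286/115021 ≈ 0.089427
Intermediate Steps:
O(I) = -11
(d + v(214))/(115032 + O(-119)) = (-35510 + 214²)/(115032 - 11) = (-35510 + 45796)/115021 = 10286*(1/115021) = 10286/115021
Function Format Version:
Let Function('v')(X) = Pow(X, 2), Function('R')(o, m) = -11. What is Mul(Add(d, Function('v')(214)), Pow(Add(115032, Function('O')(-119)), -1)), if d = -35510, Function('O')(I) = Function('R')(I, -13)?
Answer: Rational(10286, 115021) ≈ 0.089427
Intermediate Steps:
Function('O')(I) = -11
Mul(Add(d, Function('v')(214)), Pow(Add(115032, Function('O')(-119)), -1)) = Mul(Add(-35510, Pow(214, 2)), Pow(Add(115032, -11), -1)) = Mul(Add(-35510, 45796), Pow(115021, -1)) = Mul(10286, Rational(1, 115021)) = Rational(10286, 115021)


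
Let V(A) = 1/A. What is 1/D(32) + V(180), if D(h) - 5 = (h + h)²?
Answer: 1427/246060 ≈ 0.0057994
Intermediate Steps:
D(h) = 5 + 4*h² (D(h) = 5 + (h + h)² = 5 + (2*h)² = 5 + 4*h²)
1/D(32) + V(180) = 1/(5 + 4*32²) + 1/180 = 1/(5 + 4*1024) + 1/180 = 1/(5 + 4096) + 1/180 = 1/4101 + 1/180 = 1427/246060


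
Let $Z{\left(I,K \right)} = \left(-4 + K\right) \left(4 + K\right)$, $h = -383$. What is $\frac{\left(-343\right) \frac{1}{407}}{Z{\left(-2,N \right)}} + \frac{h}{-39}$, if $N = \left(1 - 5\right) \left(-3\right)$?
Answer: $\frac{19939391}{2031744} \approx 9.8139$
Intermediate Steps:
$N = 12$ ($N = \left(-4\right) \left(-3\right) = 12$)
$\frac{\left(-343\right) \frac{1}{407}}{Z{\left(-2,N \right)}} + \frac{h}{-39} = \frac{\left(-343\right) \frac{1}{407}}{-16 + 12^{2}} - \frac{383}{-39} = \frac{\left(-343\right) \frac{1}{407}}{-16 + 144} - - \frac{383}{39} = - \frac{343}{407 \cdot 128} + \frac{383}{39} = \left(- \frac{343}{407}\right) \frac{1}{128} + \frac{383}{39} = - \frac{343}{52096} + \frac{383}{39} = \frac{19939391}{2031744}$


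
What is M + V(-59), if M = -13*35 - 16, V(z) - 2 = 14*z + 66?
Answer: -1229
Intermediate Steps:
V(z) = 68 + 14*z (V(z) = 2 + (14*z + 66) = 2 + (66 + 14*z) = 68 + 14*z)
M = -471 (M = -455 - 16 = -471)
M + V(-59) = -471 + (68 + 14*(-59)) = -471 + (68 - 826) = -471 - 758 = -1229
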